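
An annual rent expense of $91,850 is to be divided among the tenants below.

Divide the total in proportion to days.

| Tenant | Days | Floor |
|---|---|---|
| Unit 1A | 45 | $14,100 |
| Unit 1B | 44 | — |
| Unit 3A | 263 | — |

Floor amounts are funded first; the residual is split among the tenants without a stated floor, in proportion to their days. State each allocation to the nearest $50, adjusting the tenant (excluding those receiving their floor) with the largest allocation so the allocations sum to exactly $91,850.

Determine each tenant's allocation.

Unit 1A: $14,100 | Unit 1B: $11,150 | Unit 3A: $66,600

Fund the minimums — Unit 1A $14,100. Remaining pool $77,750.
Remaining pool split over remaining days 307: Unit 1B 11,143.32 → $11,150; Unit 3A 66,606.68 → $66,600.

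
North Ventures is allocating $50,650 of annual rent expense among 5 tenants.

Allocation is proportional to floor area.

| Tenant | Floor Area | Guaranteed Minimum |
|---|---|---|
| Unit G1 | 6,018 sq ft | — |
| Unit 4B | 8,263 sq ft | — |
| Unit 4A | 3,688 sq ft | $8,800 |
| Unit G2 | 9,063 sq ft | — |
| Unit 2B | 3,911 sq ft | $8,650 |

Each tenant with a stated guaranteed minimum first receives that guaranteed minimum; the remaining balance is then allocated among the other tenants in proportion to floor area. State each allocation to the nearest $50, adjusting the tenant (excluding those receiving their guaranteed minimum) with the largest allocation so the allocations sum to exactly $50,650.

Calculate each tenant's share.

Unit G1: $8,550 · Unit 4B: $11,750 · Unit 4A: $8,800 · Unit G2: $12,900 · Unit 2B: $8,650

Fund the minimums — Unit 4A $8,800; Unit 2B $8,650. Residual $33,200.
Residual split over remaining floor area 23,344: Unit G1 8,558.84 → $8,550; Unit 4B 11,751.70 → $11,750; Unit G2 12,889.46 → $12,900.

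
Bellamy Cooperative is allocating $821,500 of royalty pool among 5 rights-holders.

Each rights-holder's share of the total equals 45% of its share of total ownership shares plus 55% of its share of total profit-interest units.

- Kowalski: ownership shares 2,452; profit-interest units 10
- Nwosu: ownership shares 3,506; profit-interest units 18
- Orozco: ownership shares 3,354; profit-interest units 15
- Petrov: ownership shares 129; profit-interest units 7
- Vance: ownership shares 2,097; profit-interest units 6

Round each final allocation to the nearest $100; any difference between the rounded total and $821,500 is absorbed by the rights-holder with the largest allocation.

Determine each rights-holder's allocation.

Ownership shares total 11,538; profit-interest units total 56.
Blended shares (45% ownership shares + 55% profit-interest units): Kowalski 0.1938; Nwosu 0.3135; Orozco 0.2781; Petrov 0.0738; Vance 0.1407.
Pro-rata amounts: Kowalski 159,244.58; Nwosu 257,560.94; Orozco 228,485.98; Petrov 60,611.26; Vance 115,597.24.
Rounded to nearest $100: Kowalski $159,200; Nwosu $257,600; Orozco $228,500; Petrov $60,600; Vance $115,600. Sum = $821,500.
Rounded total matches; no reconciliation needed.

Kowalski: $159,200; Nwosu: $257,600; Orozco: $228,500; Petrov: $60,600; Vance: $115,600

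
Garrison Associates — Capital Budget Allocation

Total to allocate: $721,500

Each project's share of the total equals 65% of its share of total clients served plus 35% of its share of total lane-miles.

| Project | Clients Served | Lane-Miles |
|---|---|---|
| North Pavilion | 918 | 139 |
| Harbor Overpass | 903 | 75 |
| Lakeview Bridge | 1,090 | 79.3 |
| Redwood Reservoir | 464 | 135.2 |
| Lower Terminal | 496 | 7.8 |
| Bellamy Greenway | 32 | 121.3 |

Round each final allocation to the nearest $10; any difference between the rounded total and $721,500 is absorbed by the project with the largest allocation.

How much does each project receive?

Totals — clients served 3,903, lane-miles 557.6.
Combined weights (65% clients served + 35% lane-miles): North Pavilion 0.2401; Harbor Overpass 0.1975; Lakeview Bridge 0.2313; Redwood Reservoir 0.1621; Lower Terminal 0.0875; Bellamy Greenway 0.0815.
Pro-rata amounts: North Pavilion 173,254.75; Harbor Overpass 142,468.17; Lakeview Bridge 166,885.01; Redwood Reservoir 116,982.27; Lower Terminal 63,130.61; Bellamy Greenway 58,779.19.
Rounded to nearest $10: North Pavilion $173,250; Harbor Overpass $142,470; Lakeview Bridge $166,890; Redwood Reservoir $116,980; Lower Terminal $63,130; Bellamy Greenway $58,780. Sum = $721,500.
Sum already equals the total — no adjustment.

North Pavilion: $173,250 · Harbor Overpass: $142,470 · Lakeview Bridge: $166,890 · Redwood Reservoir: $116,980 · Lower Terminal: $63,130 · Bellamy Greenway: $58,780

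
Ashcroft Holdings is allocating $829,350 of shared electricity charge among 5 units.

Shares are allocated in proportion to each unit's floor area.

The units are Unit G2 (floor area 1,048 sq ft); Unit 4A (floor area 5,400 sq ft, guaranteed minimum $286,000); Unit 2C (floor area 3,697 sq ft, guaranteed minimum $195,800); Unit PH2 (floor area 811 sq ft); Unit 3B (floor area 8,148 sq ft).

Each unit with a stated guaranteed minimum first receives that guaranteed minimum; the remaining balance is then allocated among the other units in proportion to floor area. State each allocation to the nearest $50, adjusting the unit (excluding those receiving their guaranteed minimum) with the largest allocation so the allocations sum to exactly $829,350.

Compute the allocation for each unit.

Minimums first: Unit 4A $286,000; Unit 2C $195,800. Remaining pool $347,550.
Remaining pool split over remaining floor area 10,007: Unit G2 36,397.76 → $36,400; Unit PH2 28,166.59 → $28,150; Unit 3B 282,985.65 → $283,000.

Unit G2: $36,400 | Unit 4A: $286,000 | Unit 2C: $195,800 | Unit PH2: $28,150 | Unit 3B: $283,000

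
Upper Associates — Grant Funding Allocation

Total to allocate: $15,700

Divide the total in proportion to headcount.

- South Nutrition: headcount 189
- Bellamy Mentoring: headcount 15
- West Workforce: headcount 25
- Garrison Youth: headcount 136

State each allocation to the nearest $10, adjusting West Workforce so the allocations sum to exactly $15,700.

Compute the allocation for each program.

South Nutrition: $8,130 | Bellamy Mentoring: $650 | West Workforce: $1,070 | Garrison Youth: $5,850

Headcount total: 365.
Proportional shares: South Nutrition 189/365 × $15,700 = 8,129.59; Bellamy Mentoring 15/365 × $15,700 = 645.21; West Workforce 25/365 × $15,700 = 1,075.34; Garrison Youth 136/365 × $15,700 = 5,849.86.
Rounded to nearest $10: South Nutrition $8,130; Bellamy Mentoring $650; West Workforce $1,080; Garrison Youth $5,850. Sum = $15,710.
Difference $15,700 − $15,710 = −$10 applied to West Workforce: West Workforce becomes $1,070.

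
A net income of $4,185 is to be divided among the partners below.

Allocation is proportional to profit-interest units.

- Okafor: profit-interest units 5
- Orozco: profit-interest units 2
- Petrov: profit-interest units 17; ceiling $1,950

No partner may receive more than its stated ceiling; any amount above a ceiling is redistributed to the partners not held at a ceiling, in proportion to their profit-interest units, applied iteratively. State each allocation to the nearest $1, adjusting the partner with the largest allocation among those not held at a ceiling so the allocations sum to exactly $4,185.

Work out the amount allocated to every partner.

Total profit-interest units = 24.
Unconstrained shares: Okafor 871.88; Orozco 348.75; Petrov 2,964.38.
Cap binds for Petrov ($1,950); balance $2,235 reallocated over remaining profit-interest units 7.
Redistributed shares: Okafor 1,596.43 → $1,596; Orozco 638.57 → $639.

Okafor: $1,596 · Orozco: $639 · Petrov: $1,950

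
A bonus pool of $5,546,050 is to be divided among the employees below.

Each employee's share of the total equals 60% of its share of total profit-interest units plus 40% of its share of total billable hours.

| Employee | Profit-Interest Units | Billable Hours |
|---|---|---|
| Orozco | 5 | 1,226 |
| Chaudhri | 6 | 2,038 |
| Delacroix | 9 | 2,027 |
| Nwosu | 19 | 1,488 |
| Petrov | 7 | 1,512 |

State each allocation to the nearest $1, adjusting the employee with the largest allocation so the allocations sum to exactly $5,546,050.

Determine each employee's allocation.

Profit-interest units total 46; billable hours total 8,291.
Composite weights (60% profit-interest units + 40% billable hours): Orozco 0.1244; Chaudhri 0.1766; Delacroix 0.2152; Nwosu 0.3196; Petrov 0.1643.
Unrounded shares: Orozco 689,739.31; Chaudhri 979,345.65; Delacroix 1,193,421.73; Nwosu 1,772,599.51; Petrov 910,943.79.
Rounded to nearest $1: Orozco $689,739; Chaudhri $979,346; Delacroix $1,193,422; Nwosu $1,772,600; Petrov $910,944. Sum = $5,546,051.
Difference $5,546,050 − $5,546,051 = −$1 applied to largest allocation (Nwosu): Nwosu becomes $1,772,599.

Orozco: $689,739 · Chaudhri: $979,346 · Delacroix: $1,193,422 · Nwosu: $1,772,599 · Petrov: $910,944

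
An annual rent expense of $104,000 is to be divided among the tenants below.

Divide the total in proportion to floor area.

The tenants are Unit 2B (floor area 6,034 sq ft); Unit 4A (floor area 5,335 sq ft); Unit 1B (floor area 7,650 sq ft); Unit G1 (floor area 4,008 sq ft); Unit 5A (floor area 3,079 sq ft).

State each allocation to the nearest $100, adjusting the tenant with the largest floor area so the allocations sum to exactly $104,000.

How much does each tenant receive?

Unit 2B: $24,000 · Unit 4A: $21,300 · Unit 1B: $30,400 · Unit G1: $16,000 · Unit 5A: $12,300

Sum of floor area: 26,106.
Raw shares: Unit 2B 6,034/26,106 × $104,000 = 24,038.00; Unit 4A 5,335/26,106 × $104,000 = 21,253.35; Unit 1B 7,650/26,106 × $104,000 = 30,475.75; Unit G1 4,008/26,106 × $104,000 = 15,966.90; Unit 5A 3,079/26,106 × $104,000 = 12,265.99.
At nearest $100: Unit 2B $24,000; Unit 4A $21,300; Unit 1B $30,500; Unit G1 $16,000; Unit 5A $12,300. Sum = $104,100.
Difference $104,000 − $104,100 = −$100 applied to largest floor area (Unit 1B): Unit 1B becomes $30,400.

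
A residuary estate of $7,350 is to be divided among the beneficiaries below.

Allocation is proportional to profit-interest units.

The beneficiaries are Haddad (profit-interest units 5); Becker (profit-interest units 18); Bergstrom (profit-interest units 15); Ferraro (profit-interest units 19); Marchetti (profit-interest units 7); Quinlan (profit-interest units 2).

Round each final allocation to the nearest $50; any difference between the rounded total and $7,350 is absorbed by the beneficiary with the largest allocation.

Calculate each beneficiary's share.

Sum of profit-interest units: 66.
Proportional shares: Haddad 5/66 × $7,350 = 556.82; Becker 18/66 × $7,350 = 2,004.55; Bergstrom 15/66 × $7,350 = 1,670.45; Ferraro 19/66 × $7,350 = 2,115.91; Marchetti 7/66 × $7,350 = 779.55; Quinlan 2/66 × $7,350 = 222.73.
After rounding ($50): Haddad $550; Becker $2,000; Bergstrom $1,650; Ferraro $2,100; Marchetti $800; Quinlan $200. Sum = $7,300.
Difference $7,350 − $7,300 = +$50 applied to largest allocation (Ferraro): Ferraro becomes $2,150.

Haddad: $550; Becker: $2,000; Bergstrom: $1,650; Ferraro: $2,150; Marchetti: $800; Quinlan: $200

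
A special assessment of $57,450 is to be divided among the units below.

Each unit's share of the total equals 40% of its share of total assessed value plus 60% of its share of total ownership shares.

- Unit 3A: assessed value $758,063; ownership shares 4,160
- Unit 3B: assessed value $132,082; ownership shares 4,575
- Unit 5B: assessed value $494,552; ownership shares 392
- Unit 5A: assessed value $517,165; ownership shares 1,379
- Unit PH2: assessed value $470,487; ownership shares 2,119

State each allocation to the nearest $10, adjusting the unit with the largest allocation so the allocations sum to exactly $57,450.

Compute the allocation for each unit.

Unit 3A: $18,710 · Unit 3B: $13,770 · Unit 5B: $5,860 · Unit 5A: $8,770 · Unit PH2: $10,340

Assessed value total 2,372,349; ownership shares total 12,625.
Combined weights (40% assessed value + 60% ownership shares): Unit 3A 0.3255; Unit 3B 0.2397; Unit 5B 0.1020; Unit 5A 0.1527; Unit PH2 0.1800.
Unrounded shares: Unit 3A 18,701.09; Unit 3B 13,770.53; Unit 5B 5,860.80; Unit 5A 8,774.65; Unit PH2 10,342.92.
Rounded to nearest $10: Unit 3A $18,700; Unit 3B $13,770; Unit 5B $5,860; Unit 5A $8,770; Unit PH2 $10,340. Sum = $57,440.
Difference $57,450 − $57,440 = +$10 applied to largest allocation (Unit 3A): Unit 3A becomes $18,710.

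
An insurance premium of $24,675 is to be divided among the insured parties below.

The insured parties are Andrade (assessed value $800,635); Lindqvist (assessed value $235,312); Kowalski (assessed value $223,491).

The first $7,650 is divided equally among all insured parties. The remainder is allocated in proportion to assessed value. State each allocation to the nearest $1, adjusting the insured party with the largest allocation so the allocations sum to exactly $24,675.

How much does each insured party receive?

$7,650 shared equally gives $2,550 per insured party.
Remainder $17,025 by assessed value (total 1,259,438): Andrade 10,822.93 → $10,823; Lindqvist 3,180.93 → $3,181; Kowalski 3,021.14 → $3,021.
Totals: Andrade $2,550 + $10,823 = $13,373; Lindqvist $2,550 + $3,181 = $5,731; Kowalski $2,550 + $3,021 = $5,571.

Andrade: $13,373; Lindqvist: $5,731; Kowalski: $5,571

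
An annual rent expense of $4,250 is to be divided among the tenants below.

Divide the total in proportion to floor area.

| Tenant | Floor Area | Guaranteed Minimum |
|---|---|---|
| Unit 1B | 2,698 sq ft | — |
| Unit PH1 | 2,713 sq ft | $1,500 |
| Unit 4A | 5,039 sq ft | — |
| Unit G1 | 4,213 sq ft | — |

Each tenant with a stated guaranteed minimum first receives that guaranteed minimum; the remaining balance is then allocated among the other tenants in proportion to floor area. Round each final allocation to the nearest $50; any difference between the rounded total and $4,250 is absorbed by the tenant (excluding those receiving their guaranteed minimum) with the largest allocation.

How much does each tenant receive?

Fund the minimums — Unit PH1 $1,500. Balance $2,750.
Balance split over remaining floor area 11,950: Unit 1B 620.88 → $600; Unit 4A 1,159.60 → $1,150; Unit G1 969.52 → $950.
Rounding difference +$50 applied to Unit 4A → $1,200.

Unit 1B: $600; Unit PH1: $1,500; Unit 4A: $1,200; Unit G1: $950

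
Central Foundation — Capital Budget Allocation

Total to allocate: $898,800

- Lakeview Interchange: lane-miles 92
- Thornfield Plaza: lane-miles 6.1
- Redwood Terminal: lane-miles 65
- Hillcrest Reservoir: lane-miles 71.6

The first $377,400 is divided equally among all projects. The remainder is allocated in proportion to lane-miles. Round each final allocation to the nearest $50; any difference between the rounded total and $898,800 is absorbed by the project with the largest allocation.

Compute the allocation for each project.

Lakeview Interchange: $298,750 · Thornfield Plaza: $107,900 · Redwood Terminal: $238,750 · Hillcrest Reservoir: $253,400

$377,400 shared equally gives $94,350 per project.
Remainder $521,400 by lane-miles (total 234.7): Lakeview Interchange 204,383.47 → $204,400; Thornfield Plaza 13,551.51 → $13,550; Redwood Terminal 144,401.36 → $144,400; Hillcrest Reservoir 159,063.66 → $159,050.
Totals: Lakeview Interchange $94,350 + $204,400 = $298,750; Thornfield Plaza $94,350 + $13,550 = $107,900; Redwood Terminal $94,350 + $144,400 = $238,750; Hillcrest Reservoir $94,350 + $159,050 = $253,400.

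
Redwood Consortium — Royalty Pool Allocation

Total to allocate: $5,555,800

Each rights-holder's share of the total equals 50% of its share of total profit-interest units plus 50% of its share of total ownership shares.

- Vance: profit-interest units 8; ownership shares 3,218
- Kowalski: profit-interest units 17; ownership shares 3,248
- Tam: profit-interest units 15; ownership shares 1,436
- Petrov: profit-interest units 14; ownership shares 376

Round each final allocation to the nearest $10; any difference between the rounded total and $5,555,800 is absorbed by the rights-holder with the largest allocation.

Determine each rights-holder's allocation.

Profit-interest units total 54; ownership shares total 8,278.
Composite weights (50% profit-interest units + 50% ownership shares): Vance 0.2684; Kowalski 0.3536; Tam 0.2256; Petrov 0.1523.
Proportional shares: Vance 1,491,425.04; Kowalski 1,964,475.66; Tam 1,253,526.35; Petrov 846,372.96.
After rounding ($10): Vance $1,491,430; Kowalski $1,964,480; Tam $1,253,530; Petrov $846,370. Sum = $5,555,810.
Difference $5,555,800 − $5,555,810 = −$10 applied to largest allocation (Kowalski): Kowalski becomes $1,964,470.

Vance: $1,491,430 · Kowalski: $1,964,470 · Tam: $1,253,530 · Petrov: $846,370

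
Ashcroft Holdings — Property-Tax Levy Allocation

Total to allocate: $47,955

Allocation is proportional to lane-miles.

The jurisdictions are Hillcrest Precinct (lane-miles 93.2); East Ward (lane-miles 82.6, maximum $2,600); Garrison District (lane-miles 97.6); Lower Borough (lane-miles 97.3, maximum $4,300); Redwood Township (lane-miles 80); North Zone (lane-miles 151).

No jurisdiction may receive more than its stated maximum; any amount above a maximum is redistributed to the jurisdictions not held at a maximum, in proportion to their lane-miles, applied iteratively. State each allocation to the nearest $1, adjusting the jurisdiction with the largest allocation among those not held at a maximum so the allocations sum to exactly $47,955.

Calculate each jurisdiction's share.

Hillcrest Precinct: $9,071 · East Ward: $2,600 · Garrison District: $9,500 · Lower Borough: $4,300 · Redwood Township: $7,787 · North Zone: $14,697

Lane-miles total: 601.7.
Unconstrained shares: Hillcrest Precinct 7,427.96; East Ward 6,583.15; Garrison District 7,778.64; Lower Borough 7,754.73; Redwood Township 6,375.93; North Zone 12,034.58.
Capped: East Ward ($2,600), Lower Borough ($4,300); residual $41,055 reallocated over remaining lane-miles 421.8.
Remaining shares: Hillcrest Precinct 9,071.42 → $9,071; Garrison District 9,499.69 → $9,500; Redwood Township 7,786.63 → $7,787; North Zone 14,697.26 → $14,697.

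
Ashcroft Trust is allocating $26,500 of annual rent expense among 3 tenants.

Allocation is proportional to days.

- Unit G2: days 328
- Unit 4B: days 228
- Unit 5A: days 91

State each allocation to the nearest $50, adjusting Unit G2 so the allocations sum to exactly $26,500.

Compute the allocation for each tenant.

Unit G2: $13,400 | Unit 4B: $9,350 | Unit 5A: $3,750

Total days = 647.
Proportional shares: Unit G2 328/647 × $26,500 = 13,434.31; Unit 4B 228/647 × $26,500 = 9,338.49; Unit 5A 91/647 × $26,500 = 3,727.20.
Rounded to nearest $50: Unit G2 $13,450; Unit 4B $9,350; Unit 5A $3,750. Sum = $26,550.
Difference $26,500 − $26,550 = −$50 applied to Unit G2: Unit G2 becomes $13,400.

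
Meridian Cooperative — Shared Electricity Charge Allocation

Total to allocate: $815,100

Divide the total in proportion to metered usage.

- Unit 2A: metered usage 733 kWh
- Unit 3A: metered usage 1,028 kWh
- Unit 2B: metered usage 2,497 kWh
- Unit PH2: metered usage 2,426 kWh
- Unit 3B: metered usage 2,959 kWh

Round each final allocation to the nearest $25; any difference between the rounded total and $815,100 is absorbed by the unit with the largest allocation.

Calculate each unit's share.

Metered usage total: 9,643.
Pro-rata amounts: Unit 2A 733/9,643 × $815,100 = 61,958.76; Unit 3A 1,028/9,643 × $815,100 = 86,894.41; Unit 2B 2,497/9,643 × $815,100 = 211,065.51; Unit PH2 2,426/9,643 × $815,100 = 205,064.05; Unit 3B 2,959/9,643 × $815,100 = 250,117.28.
Rounded to nearest $25: Unit 2A $61,950; Unit 3A $86,900; Unit 2B $211,075; Unit PH2 $205,075; Unit 3B $250,125. Sum = $815,125.
Difference $815,100 − $815,125 = −$25 applied to largest allocation (Unit 3B): Unit 3B becomes $250,100.

Unit 2A: $61,950 · Unit 3A: $86,900 · Unit 2B: $211,075 · Unit PH2: $205,075 · Unit 3B: $250,100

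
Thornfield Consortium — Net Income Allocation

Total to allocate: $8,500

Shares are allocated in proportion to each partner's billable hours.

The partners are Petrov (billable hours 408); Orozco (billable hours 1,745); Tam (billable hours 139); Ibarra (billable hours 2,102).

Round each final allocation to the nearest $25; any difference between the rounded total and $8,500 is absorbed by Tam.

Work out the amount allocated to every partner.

Petrov: $800 · Orozco: $3,375 · Tam: $250 · Ibarra: $4,075

Total billable hours = 4,394.
Unrounded shares: Petrov 408/4,394 × $8,500 = 789.26; Orozco 1,745/4,394 × $8,500 = 3,375.63; Tam 139/4,394 × $8,500 = 268.89; Ibarra 2,102/4,394 × $8,500 = 4,066.23.
At nearest $25: Petrov $800; Orozco $3,375; Tam $275; Ibarra $4,075. Sum = $8,525.
Difference $8,500 − $8,525 = −$25 applied to Tam: Tam becomes $250.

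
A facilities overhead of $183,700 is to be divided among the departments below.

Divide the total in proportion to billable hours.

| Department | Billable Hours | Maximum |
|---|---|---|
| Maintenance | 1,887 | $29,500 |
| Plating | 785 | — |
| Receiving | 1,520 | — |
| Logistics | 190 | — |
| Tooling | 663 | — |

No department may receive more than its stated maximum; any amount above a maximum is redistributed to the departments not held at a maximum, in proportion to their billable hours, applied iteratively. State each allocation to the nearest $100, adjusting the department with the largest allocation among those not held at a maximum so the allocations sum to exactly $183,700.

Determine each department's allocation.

Maintenance: $29,500 · Plating: $38,300 · Receiving: $74,200 · Logistics: $9,300 · Tooling: $32,400

Total billable hours = 5,045.
Unconstrained shares: Maintenance 68,709.99; Plating 28,583.65; Receiving 55,346.68; Logistics 6,918.33; Tooling 24,141.35.
Cap binds for Maintenance ($29,500); remaining pool $154,200 reallocated over remaining billable hours 3,158.
Remaining shares: Plating 38,330.27 → $38,300; Receiving 74,219.13 → $74,200; Logistics 9,277.39 → $9,300; Tooling 32,373.21 → $32,400.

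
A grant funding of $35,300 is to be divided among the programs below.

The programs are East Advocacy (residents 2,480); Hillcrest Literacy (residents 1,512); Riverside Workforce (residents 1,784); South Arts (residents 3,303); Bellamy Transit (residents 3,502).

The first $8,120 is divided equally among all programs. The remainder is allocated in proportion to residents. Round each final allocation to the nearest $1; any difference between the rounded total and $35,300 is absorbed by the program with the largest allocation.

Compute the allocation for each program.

East Advocacy: $6,982; Hillcrest Literacy: $4,891; Riverside Workforce: $5,478; South Arts: $8,760; Bellamy Transit: $9,189

First tranche $8,120 split equally: $1,624 each.
Remainder $27,180 by residents (total 12,581): East Advocacy 5,357.79 → $5,358; Hillcrest Literacy 3,266.53 → $3,267; Riverside Workforce 3,854.15 → $3,854; South Arts 7,135.80 → $7,136; Bellamy Transit 7,565.72 → $7,566.
Rounding difference −$1 on remainder applied to Bellamy Transit.
Totals: East Advocacy $1,624 + $5,358 = $6,982; Hillcrest Literacy $1,624 + $3,267 = $4,891; Riverside Workforce $1,624 + $3,854 = $5,478; South Arts $1,624 + $7,136 = $8,760; Bellamy Transit $1,624 + $7,565 = $9,189.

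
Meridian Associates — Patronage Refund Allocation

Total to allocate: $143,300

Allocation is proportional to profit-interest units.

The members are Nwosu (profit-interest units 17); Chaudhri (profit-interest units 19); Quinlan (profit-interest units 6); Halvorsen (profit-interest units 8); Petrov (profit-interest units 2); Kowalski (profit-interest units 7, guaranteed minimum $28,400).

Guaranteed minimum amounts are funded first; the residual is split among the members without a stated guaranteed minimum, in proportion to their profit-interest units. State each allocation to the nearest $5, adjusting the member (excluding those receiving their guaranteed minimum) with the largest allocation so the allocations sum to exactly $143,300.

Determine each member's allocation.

Nwosu: $37,565; Chaudhri: $41,980; Quinlan: $13,260; Halvorsen: $17,675; Petrov: $4,420; Kowalski: $28,400

Guaranteed amounts: Kowalski $28,400. Remaining pool $114,900.
Remaining pool split over remaining profit-interest units 52: Nwosu 37,563.46 → $37,565; Chaudhri 41,982.69 → $41,985; Quinlan 13,257.69 → $13,260; Halvorsen 17,676.92 → $17,675; Petrov 4,419.23 → $4,420.
Rounding difference −$5 applied to Chaudhri → $41,980.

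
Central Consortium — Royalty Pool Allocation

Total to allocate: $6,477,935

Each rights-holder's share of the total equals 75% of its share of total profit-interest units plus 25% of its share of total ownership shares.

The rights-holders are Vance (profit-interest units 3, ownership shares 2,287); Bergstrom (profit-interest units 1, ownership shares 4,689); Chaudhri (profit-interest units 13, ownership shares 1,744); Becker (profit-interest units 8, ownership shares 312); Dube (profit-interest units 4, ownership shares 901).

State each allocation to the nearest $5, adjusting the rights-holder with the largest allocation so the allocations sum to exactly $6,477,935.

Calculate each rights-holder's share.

Vance: $875,475 · Bergstrom: $932,030 · Chaudhri: $2,462,270 · Becker: $1,391,130 · Dube: $817,030

Profit-interest units total 29; ownership shares total 9,933.
Composite weights (75% profit-interest units + 25% ownership shares): Vance 0.1351; Bergstrom 0.1439; Chaudhri 0.3801; Becker 0.2147; Dube 0.1261.
Pro-rata amounts: Vance 875,472.60; Bergstrom 932,030.87; Chaudhri 2,462,269.49; Becker 1,391,131.13; Dube 817,030.92.
After rounding ($5): Vance $875,475; Bergstrom $932,030; Chaudhri $2,462,270; Becker $1,391,130; Dube $817,030. Sum = $6,477,935.
No rounding difference to absorb.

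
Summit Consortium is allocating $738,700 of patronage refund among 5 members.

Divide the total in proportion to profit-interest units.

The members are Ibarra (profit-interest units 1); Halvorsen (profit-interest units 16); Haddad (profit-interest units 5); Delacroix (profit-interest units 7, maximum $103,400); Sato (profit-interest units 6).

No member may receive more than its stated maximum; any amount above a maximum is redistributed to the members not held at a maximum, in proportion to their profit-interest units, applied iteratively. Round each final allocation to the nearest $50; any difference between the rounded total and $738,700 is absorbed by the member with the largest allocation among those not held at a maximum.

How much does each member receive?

Ibarra: $22,700 | Halvorsen: $363,000 | Haddad: $113,450 | Delacroix: $103,400 | Sato: $136,150

Profit-interest units total: 35.
Pro-rata shares before constraints: Ibarra 21,105.71; Halvorsen 337,691.43; Haddad 105,528.57; Delacroix 147,740.00; Sato 126,634.29.
Held at cap: Delacroix ($103,400); remaining pool $635,300 reallocated over remaining profit-interest units 28.
Redistributed shares: Ibarra 22,689.29 → $22,700; Halvorsen 363,028.57 → $363,050; Haddad 113,446.43 → $113,450; Sato 136,135.71 → $136,150.
Rounding difference −$50 applied to Halvorsen → $363,000.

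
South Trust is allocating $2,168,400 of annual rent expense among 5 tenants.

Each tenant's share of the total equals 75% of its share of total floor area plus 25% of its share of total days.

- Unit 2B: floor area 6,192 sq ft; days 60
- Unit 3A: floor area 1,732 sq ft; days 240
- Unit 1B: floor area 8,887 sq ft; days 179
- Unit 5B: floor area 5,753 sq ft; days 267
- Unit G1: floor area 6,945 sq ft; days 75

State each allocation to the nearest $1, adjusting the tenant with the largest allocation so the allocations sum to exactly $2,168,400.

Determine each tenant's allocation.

Totals — floor area 29,509, days 821.
Composite weights (75% floor area + 25% days): Unit 2B 0.1756; Unit 3A 0.1171; Unit 1B 0.2804; Unit 5B 0.2275; Unit G1 0.1994.
Pro-rata amounts: Unit 2B 380,871.04; Unit 3A 253,924.14; Unit 1B 607,972.67; Unit 5B 493,357.39; Unit G1 432,274.76.
Rounded to nearest $1: Unit 2B $380,871; Unit 3A $253,924; Unit 1B $607,973; Unit 5B $493,357; Unit G1 $432,275. Sum = $2,168,400.
No rounding difference to absorb.

Unit 2B: $380,871 | Unit 3A: $253,924 | Unit 1B: $607,973 | Unit 5B: $493,357 | Unit G1: $432,275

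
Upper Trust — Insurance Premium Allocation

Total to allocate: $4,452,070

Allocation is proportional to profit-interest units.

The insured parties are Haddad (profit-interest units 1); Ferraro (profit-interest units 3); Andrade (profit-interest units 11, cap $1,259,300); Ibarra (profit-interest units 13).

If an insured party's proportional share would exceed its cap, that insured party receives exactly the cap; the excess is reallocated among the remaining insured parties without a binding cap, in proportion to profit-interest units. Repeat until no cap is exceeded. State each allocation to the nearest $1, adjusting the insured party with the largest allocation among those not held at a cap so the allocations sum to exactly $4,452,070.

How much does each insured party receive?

Profit-interest units total: 28.
Unconstrained shares: Haddad 159,002.50; Ferraro 477,007.50; Andrade 1,749,027.50; Ibarra 2,067,032.50.
Held at cap: Andrade ($1,259,300); balance $3,192,770 reallocated over remaining profit-interest units 17.
Shares after redistribution: Haddad 187,810.00 → $187,810; Ferraro 563,430.00 → $563,430; Ibarra 2,441,530.00 → $2,441,530.

Haddad: $187,810 · Ferraro: $563,430 · Andrade: $1,259,300 · Ibarra: $2,441,530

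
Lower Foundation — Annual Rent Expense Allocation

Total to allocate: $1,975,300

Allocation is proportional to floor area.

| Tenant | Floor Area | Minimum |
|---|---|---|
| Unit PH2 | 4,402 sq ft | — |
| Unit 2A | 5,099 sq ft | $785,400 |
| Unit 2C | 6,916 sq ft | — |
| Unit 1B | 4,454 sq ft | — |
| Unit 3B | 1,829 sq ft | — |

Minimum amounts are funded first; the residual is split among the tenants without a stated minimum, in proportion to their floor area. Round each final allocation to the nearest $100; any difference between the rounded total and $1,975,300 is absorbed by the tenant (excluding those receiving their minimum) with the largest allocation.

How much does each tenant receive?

Unit PH2: $297,600; Unit 2A: $785,400; Unit 2C: $467,600; Unit 1B: $301,100; Unit 3B: $123,600

Fund the minimums — Unit 2A $785,400. Residual $1,189,900.
Residual split over remaining floor area 17,601: Unit PH2 297,593.31 → $297,600; Unit 2C 467,550.05 → $467,600; Unit 1B 301,108.72 → $301,100; Unit 3B 123,647.92 → $123,600.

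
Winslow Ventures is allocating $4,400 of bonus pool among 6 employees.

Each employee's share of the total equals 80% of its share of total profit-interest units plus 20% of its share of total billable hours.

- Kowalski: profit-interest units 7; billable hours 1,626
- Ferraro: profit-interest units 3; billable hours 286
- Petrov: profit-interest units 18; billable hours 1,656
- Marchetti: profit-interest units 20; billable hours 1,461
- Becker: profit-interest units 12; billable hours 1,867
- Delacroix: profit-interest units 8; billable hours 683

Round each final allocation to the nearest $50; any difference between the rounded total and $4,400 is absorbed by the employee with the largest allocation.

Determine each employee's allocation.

Profit-interest units total 68; billable hours total 7,579.
Blended shares (80% profit-interest units + 20% billable hours): Kowalski 0.1253; Ferraro 0.0428; Petrov 0.2555; Marchetti 0.2738; Becker 0.1904; Delacroix 0.1121.
Proportional shares: Kowalski 551.15; Ferraro 188.50; Petrov 1,124.04; Marchetti 1,204.93; Becker 837.95; Delacroix 493.42.
Rounded to nearest $50: Kowalski $550; Ferraro $200; Petrov $1,100; Marchetti $1,200; Becker $850; Delacroix $500. Sum = $4,400.
Rounded total matches; no reconciliation needed.

Kowalski: $550 · Ferraro: $200 · Petrov: $1,100 · Marchetti: $1,200 · Becker: $850 · Delacroix: $500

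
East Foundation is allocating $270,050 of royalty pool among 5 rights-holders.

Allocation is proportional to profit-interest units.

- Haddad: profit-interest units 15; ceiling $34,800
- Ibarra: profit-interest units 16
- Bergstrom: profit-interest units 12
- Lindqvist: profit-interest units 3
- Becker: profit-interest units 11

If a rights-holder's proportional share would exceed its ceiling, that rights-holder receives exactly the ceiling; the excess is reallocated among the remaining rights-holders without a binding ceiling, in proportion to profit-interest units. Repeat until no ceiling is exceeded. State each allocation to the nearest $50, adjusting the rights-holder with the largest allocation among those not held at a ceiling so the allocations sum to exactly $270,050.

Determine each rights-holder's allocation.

Haddad: $34,800 · Ibarra: $89,650 · Bergstrom: $67,200 · Lindqvist: $16,800 · Becker: $61,600

Total profit-interest units = 57.
Pro-rata shares before constraints: Haddad 71,065.79; Ibarra 75,803.51; Bergstrom 56,852.63; Lindqvist 14,213.16; Becker 52,114.91.
Cap binds for Haddad ($34,800); remaining pool $235,250 reallocated over remaining profit-interest units 42.
Shares after redistribution: Ibarra 89,619.05 → $89,600; Bergstrom 67,214.29 → $67,200; Lindqvist 16,803.57 → $16,800; Becker 61,613.10 → $61,600.
Rounding difference +$50 applied to Ibarra → $89,650.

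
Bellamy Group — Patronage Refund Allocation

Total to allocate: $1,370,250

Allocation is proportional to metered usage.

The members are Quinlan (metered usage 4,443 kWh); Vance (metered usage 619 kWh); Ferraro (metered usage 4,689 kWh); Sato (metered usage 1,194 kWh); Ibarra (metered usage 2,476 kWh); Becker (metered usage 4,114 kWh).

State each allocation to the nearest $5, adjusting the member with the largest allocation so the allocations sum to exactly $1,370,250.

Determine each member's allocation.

Quinlan: $347,195 · Vance: $48,370 · Ferraro: $366,410 · Sato: $93,305 · Ibarra: $193,485 · Becker: $321,485

Combined metered usage = 17,535.
Proportional shares: Quinlan 4,443/17,535 × $1,370,250 = 347,192.51; Vance 619/17,535 × $1,370,250 = 48,370.96; Ferraro 4,689/17,535 × $1,370,250 = 366,415.87; Sato 1,194/17,535 × $1,370,250 = 93,303.59; Ibarra 2,476/17,535 × $1,370,250 = 193,483.83; Becker 4,114/17,535 × $1,370,250 = 321,483.23.
At nearest $5: Quinlan $347,195; Vance $48,370; Ferraro $366,415; Sato $93,305; Ibarra $193,485; Becker $321,485. Sum = $1,370,255.
Difference $1,370,250 − $1,370,255 = −$5 applied to largest allocation (Ferraro): Ferraro becomes $366,410.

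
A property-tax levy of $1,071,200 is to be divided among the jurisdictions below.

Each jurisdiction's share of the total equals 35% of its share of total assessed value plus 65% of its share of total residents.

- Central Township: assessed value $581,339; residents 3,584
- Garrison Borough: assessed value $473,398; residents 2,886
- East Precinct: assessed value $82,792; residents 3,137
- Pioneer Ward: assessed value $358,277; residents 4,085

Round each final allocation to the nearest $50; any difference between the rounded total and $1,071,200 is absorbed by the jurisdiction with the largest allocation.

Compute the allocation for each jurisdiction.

Central Township: $327,950 | Garrison Borough: $265,400 | East Precinct: $180,300 | Pioneer Ward: $297,550

Totals — assessed value 1,495,806, residents 13,692.
Combined weights (35% assessed value + 65% residents): Central Township 0.3062; Garrison Borough 0.2478; East Precinct 0.1683; Pioneer Ward 0.2778.
Pro-rata amounts: Central Township 327,968.50; Garrison Borough 265,417.92; East Precinct 180,277.63; Pioneer Ward 297,535.95.
After rounding ($50): Central Township $327,950; Garrison Borough $265,400; East Precinct $180,300; Pioneer Ward $297,550. Sum = $1,071,200.
Sum already equals the total — no adjustment.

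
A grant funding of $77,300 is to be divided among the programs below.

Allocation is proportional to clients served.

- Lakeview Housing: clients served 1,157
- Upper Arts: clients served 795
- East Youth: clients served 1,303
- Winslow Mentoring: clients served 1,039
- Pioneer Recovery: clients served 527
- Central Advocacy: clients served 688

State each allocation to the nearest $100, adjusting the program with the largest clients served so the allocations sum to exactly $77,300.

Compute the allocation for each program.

Lakeview Housing: $16,200 · Upper Arts: $11,200 · East Youth: $18,200 · Winslow Mentoring: $14,600 · Pioneer Recovery: $7,400 · Central Advocacy: $9,700

Total clients served = 5,509.
Pro-rata amounts: Lakeview Housing 1,157/5,509 × $77,300 = 16,234.54; Upper Arts 795/5,509 × $77,300 = 11,155.11; East Youth 1,303/5,509 × $77,300 = 18,283.15; Winslow Mentoring 1,039/5,509 × $77,300 = 14,578.82; Pioneer Recovery 527/5,509 × $77,300 = 7,394.65; Central Advocacy 688/5,509 × $77,300 = 9,653.73.
At nearest $100: Lakeview Housing $16,200; Upper Arts $11,200; East Youth $18,300; Winslow Mentoring $14,600; Pioneer Recovery $7,400; Central Advocacy $9,700. Sum = $77,400.
Difference $77,300 − $77,400 = −$100 applied to largest clients served (East Youth): East Youth becomes $18,200.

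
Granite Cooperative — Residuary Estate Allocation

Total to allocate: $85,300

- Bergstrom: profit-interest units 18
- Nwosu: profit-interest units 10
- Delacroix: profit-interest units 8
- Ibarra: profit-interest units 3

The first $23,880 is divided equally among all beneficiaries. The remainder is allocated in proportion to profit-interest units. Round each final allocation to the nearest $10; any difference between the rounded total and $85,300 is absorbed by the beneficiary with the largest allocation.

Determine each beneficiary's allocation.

$23,880 shared equally gives $5,970 per beneficiary.
Remainder $61,420 by profit-interest units (total 39): Bergstrom 28,347.69 → $28,350; Nwosu 15,748.72 → $15,750; Delacroix 12,598.97 → $12,600; Ibarra 4,724.62 → $4,720.
Totals: Bergstrom $5,970 + $28,350 = $34,320; Nwosu $5,970 + $15,750 = $21,720; Delacroix $5,970 + $12,600 = $18,570; Ibarra $5,970 + $4,720 = $10,690.

Bergstrom: $34,320 · Nwosu: $21,720 · Delacroix: $18,570 · Ibarra: $10,690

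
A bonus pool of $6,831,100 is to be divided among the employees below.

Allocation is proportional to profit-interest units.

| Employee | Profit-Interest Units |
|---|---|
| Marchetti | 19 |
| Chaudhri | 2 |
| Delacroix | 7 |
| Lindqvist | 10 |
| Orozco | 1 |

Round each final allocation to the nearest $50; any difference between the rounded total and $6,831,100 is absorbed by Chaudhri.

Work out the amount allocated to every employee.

Marchetti: $3,327,950 | Chaudhri: $350,350 | Delacroix: $1,226,100 | Lindqvist: $1,751,550 | Orozco: $175,150

Profit-interest units total: 39.
Unrounded shares: Marchetti 19/39 × $6,831,100 = 3,327,971.79; Chaudhri 2/39 × $6,831,100 = 350,312.82; Delacroix 7/39 × $6,831,100 = 1,226,094.87; Lindqvist 10/39 × $6,831,100 = 1,751,564.10; Orozco 1/39 × $6,831,100 = 175,156.41.
Rounded to nearest $50: Marchetti $3,327,950; Chaudhri $350,300; Delacroix $1,226,100; Lindqvist $1,751,550; Orozco $175,150. Sum = $6,831,050.
Difference $6,831,100 − $6,831,050 = +$50 applied to Chaudhri: Chaudhri becomes $350,350.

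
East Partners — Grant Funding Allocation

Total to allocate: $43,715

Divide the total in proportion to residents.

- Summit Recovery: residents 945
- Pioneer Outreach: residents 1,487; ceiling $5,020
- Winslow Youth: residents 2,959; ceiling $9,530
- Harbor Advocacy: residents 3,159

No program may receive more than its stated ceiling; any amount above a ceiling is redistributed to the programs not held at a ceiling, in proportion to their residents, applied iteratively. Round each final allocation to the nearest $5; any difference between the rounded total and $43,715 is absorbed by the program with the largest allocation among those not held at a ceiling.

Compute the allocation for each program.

Summit Recovery: $6,715 · Pioneer Outreach: $5,020 · Winslow Youth: $9,530 · Harbor Advocacy: $22,450

Sum of residents: 8,550.
Pro-rata shares before constraints: Summit Recovery 4,831.66; Pioneer Outreach 7,602.83; Winslow Youth 15,128.97; Harbor Advocacy 16,151.54.
Held at cap: Pioneer Outreach ($5,020), Winslow Youth ($9,530); balance $29,165 reallocated over remaining residents 4,104.
Shares after redistribution: Summit Recovery 6,715.62 → $6,715; Harbor Advocacy 22,449.38 → $22,450.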